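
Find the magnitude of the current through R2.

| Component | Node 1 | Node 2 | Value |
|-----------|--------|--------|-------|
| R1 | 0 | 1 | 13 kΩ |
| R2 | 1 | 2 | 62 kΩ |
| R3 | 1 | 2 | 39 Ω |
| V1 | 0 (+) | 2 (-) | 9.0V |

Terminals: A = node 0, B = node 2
Nodal analysis, taking node 2 as the 0 V reference.
Source V1 fixes V_0 = 9 V.
KCL at each unknown node (sum of currents leaving = 0; resistances in Ω):
  Node 1: (V_1 - 9)/13000 + (V_1 - 0)/62000 + (V_1 - 0)/39 = 0
Collecting terms: 0.02573 × V_1 = 0.0006923  =>  V_1 = 0.0269 V
I_R2 = (V_1 - V_2)/R2 = (0.0269 - 0)/62000 = 0.0000004339 A
|I_R2| = 0.0000004339 A

Final answer: |I_R2| = 4.339e-07 A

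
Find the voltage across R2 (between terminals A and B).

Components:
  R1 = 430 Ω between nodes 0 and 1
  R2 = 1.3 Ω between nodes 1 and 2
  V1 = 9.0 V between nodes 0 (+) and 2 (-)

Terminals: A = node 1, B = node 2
R1 and R2 are in series across V1 (node 0 → node 1 → node 2), and the output A–B is taken across R2, so this is a voltage divider.
Series current: I = V1/(R1 + R2) = 9/(430 + 1.3) = 9/431.3 = 0.02087 A
V_R2 = I × R2 = V1 × R2/(R1 + R2) = 9 × 1.3/431.3 = 0.02713 V

Final answer: 0.02713 V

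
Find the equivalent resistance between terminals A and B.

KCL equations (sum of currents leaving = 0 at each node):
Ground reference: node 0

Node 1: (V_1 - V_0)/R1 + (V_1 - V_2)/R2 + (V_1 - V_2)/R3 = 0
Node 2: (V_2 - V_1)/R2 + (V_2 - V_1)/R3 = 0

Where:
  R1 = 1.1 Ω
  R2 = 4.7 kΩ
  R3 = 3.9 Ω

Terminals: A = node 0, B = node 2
Reduce the network between node 0 (A) and node 2 (B) by series/parallel combination:
  Rp1 = R2 ‖ R3 (parallel, both between nodes 1 and 2) = 1/(1/4700 + 1/3.9) = 3.897 Ω
  Rs1 = R1 + Rp1 (series, joined only at node 1) = 1.1 + 3.897 = 4.997 Ω
R_eq = 4.997 Ω

Final answer: 4.997 Ω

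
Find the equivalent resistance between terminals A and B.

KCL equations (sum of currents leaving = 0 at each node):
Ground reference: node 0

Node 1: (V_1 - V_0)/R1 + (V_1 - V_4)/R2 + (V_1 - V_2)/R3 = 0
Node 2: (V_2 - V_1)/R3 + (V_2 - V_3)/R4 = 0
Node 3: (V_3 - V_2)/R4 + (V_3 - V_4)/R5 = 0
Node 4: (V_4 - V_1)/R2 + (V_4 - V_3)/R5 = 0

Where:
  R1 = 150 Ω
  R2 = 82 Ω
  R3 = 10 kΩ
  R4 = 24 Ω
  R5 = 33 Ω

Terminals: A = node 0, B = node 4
Reduce the network between node 0 (A) and node 4 (B) by series/parallel combination:
  Rs1 = R3 + R4 (series, joined only at node 2) = 10000 + 24 = 10020 Ω
  Rs2 = R5 + Rs1 (series, joined only at node 3) = 33 + 10020 = 10060 Ω
  Rp1 = R2 ‖ Rs2 (parallel, both between nodes 1 and 4) = 1/(1/82 + 1/10060) = 81.34 Ω
  Rs3 = R1 + Rp1 (series, joined only at node 1) = 150 + 81.34 = 231.3 Ω
R_eq = 231.3 Ω

Final answer: 231.3 Ω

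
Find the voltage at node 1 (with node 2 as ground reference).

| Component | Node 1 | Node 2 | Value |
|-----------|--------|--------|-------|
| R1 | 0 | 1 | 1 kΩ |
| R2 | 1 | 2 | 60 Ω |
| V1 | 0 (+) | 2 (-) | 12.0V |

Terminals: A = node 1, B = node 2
Nodal analysis, taking node 2 as the 0 V reference.
Source V1 fixes V_0 = 12 V.
KCL at each unknown node (sum of currents leaving = 0; resistances in Ω):
  Node 1: (V_1 - 12)/1000 + (V_1 - 0)/60 = 0
Collecting terms: 0.01767 × V_1 = 0.012  =>  V_1 = 0.6792 V
The requested potential is V_1 = 0.6792 V.

Final answer: V_1 = 0.6792 V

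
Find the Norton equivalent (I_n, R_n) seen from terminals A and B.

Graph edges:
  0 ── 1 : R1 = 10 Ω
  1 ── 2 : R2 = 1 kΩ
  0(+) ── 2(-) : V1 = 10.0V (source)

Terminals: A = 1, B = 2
Find the Thévenin equivalent first; then I_n = V_th/R_th and R_n = R_th.
Step 1 — V_th is the open-circuit voltage V_A - V_B (nothing connected across the terminals).
Nodal analysis, taking node 2 as the 0 V reference.
Source V1 fixes V_0 = 10 V.
KCL at each unknown node (sum of currents leaving = 0; resistances in Ω):
  Node 1: (V_1 - 10)/10 + (V_1 - 0)/1000 = 0
Collecting terms: 0.101 × V_1 = 1  =>  V_1 = 9.901 V
V_th = V_1 - V_2 = 9.901 - 0 = 9.901 V
Step 2 — R_th: zero the source — replace V1 by a short circuit (node 2 merges into node 0) — and find the resistance seen between A (node 1) and B (node 0).
Reduce the network between node 1 (A) and node 0 (B) by series/parallel combination:
  Rp1 = R1 ‖ R2 (parallel, both between nodes 0 and 1) = 1/(1/10 + 1/1000) = 9.901 Ω
R_th = 9.901 Ω
I_n = V_th/R_th = 9.901/9.901 = 1 A, and R_n = R_th = 9.901 Ω

Final answer: I_n = 1 A, R_n = 9.901 Ω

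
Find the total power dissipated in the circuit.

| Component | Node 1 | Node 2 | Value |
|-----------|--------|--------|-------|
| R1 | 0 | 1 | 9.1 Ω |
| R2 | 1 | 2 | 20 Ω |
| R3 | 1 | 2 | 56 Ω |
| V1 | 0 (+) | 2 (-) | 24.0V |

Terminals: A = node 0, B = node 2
Nodal analysis, taking node 2 as the 0 V reference.
Source V1 fixes V_0 = 24 V.
KCL at each unknown node (sum of currents leaving = 0; resistances in Ω):
  Node 1: (V_1 - 24)/9.1 + (V_1 - 0)/20 + (V_1 - 0)/56 = 0
Collecting terms: 0.1777 × V_1 = 2.637  =>  V_1 = 14.84 V
Power in each resistor, P = (ΔV)²/R:
  P_R1 = (24 - 14.84)²/9.1 = 9.225 W
  P_R2 = (14.84 - 0)²/20 = 11.01 W
  P_R3 = (14.84 - 0)²/56 = 3.931 W
P_total = P_R1 + P_R2 + P_R3 = 24.16 W

Final answer: 24.16 W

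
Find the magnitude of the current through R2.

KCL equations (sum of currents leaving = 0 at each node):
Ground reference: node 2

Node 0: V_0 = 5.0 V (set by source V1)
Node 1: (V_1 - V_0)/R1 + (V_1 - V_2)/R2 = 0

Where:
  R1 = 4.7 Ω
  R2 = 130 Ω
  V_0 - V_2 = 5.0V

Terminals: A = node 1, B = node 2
Nodal analysis, taking node 2 as the 0 V reference.
Source V1 fixes V_0 = 5 V.
KCL at each unknown node (sum of currents leaving = 0; resistances in Ω):
  Node 1: (V_1 - 5)/4.7 + (V_1 - 0)/130 = 0
Collecting terms: 0.2205 × V_1 = 1.064  =>  V_1 = 4.826 V
I_R2 = (V_1 - V_2)/R2 = (4.826 - 0)/130 = 0.03712 A
|I_R2| = 0.03712 A

Final answer: |I_R2| = 0.03712 A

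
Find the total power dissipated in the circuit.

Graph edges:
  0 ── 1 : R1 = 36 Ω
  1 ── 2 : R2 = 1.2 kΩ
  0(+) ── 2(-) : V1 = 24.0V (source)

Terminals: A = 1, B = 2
Nodal analysis, taking node 2 as the 0 V reference.
Source V1 fixes V_0 = 24 V.
KCL at each unknown node (sum of currents leaving = 0; resistances in Ω):
  Node 1: (V_1 - 24)/36 + (V_1 - 0)/1200 = 0
Collecting terms: 0.02861 × V_1 = 0.6667  =>  V_1 = 23.3 V
Power in each resistor, P = (ΔV)²/R:
  P_R1 = (24 - 23.3)²/36 = 0.01357 W
  P_R2 = (23.3 - 0)²/1200 = 0.4524 W
P_total = P_R1 + P_R2 = 0.466 W

Final answer: 0.466 W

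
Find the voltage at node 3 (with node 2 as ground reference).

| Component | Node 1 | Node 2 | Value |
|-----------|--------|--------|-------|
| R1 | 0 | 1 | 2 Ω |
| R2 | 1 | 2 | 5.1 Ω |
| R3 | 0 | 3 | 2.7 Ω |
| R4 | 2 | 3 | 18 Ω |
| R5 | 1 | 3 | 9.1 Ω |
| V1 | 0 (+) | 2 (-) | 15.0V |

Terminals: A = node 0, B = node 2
Nodal analysis, taking node 2 as the 0 V reference.
Source V1 fixes V_0 = 15 V.
KCL at each unknown node (sum of currents leaving = 0; resistances in Ω):
  Node 1: (V_1 - 15)/2 + (V_1 - 0)/5.1 + (V_1 - V_3)/9.1 = 0
  Node 3: (V_3 - 15)/2.7 + (V_3 - 0)/18 + (V_3 - V_1)/9.1 = 0
Collecting terms (coefficients in siemens):
  0.806·V_1 - 0.1099·V_3 = 7.5
  0.5358·V_3 - 0.1099·V_1 = 5.556
Determinant D = (0.806)(0.5358) - (-0.1099)(-0.1099) = 0.4198
V_1 = [(7.5)(0.5358) - (-0.1099)(5.556)]/D = 11.03 V
V_3 = [(0.806)(5.556) - (7.5)(-0.1099)]/D = 12.63 V
The requested potential is V_3 = 12.63 V.

Final answer: V_3 = 12.63 V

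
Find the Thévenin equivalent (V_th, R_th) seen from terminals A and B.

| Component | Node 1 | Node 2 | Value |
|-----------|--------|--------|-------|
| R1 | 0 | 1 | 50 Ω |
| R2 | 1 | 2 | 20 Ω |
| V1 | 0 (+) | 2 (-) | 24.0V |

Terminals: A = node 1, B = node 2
Step 1 — V_th is the open-circuit voltage V_A - V_B (nothing connected across the terminals).
Nodal analysis, taking node 2 as the 0 V reference.
Source V1 fixes V_0 = 24 V.
KCL at each unknown node (sum of currents leaving = 0; resistances in Ω):
  Node 1: (V_1 - 24)/50 + (V_1 - 0)/20 = 0
Collecting terms: 0.07 × V_1 = 0.48  =>  V_1 = 6.857 V
V_th = V_1 - V_2 = 6.857 - 0 = 6.857 V
Step 2 — R_th: zero the source — replace V1 by a short circuit (node 2 merges into node 0) — and find the resistance seen between A (node 1) and B (node 0).
Reduce the network between node 1 (A) and node 0 (B) by series/parallel combination:
  Rp1 = R1 ‖ R2 (parallel, both between nodes 0 and 1) = 1/(1/50 + 1/20) = 14.29 Ω
R_th = 14.29 Ω

Final answer: V_th = 6.857 V, R_th = 14.29 Ω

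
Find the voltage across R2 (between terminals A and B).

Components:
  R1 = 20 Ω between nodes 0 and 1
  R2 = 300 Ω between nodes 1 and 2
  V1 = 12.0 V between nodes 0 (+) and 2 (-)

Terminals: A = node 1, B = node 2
R1 and R2 are in series across V1 (node 0 → node 1 → node 2), and the output A–B is taken across R2, so this is a voltage divider.
Series current: I = V1/(R1 + R2) = 12/(20 + 300) = 12/320 = 0.0375 A
V_R2 = I × R2 = V1 × R2/(R1 + R2) = 12 × 300/320 = 11.25 V

Final answer: 11.25 V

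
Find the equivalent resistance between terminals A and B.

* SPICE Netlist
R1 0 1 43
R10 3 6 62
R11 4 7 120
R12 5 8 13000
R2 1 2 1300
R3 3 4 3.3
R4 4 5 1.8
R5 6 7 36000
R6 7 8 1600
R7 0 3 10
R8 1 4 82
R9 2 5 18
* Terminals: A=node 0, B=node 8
The network is not a plain series/parallel combination. Inject a 1 A test current into terminal A (node 0) and return it from terminal B (node 8); then R_eq = V_A / (1 A).
Nodal analysis, taking node 8 as the 0 V reference.
Current source I_test pushes 1 A into node 0 and draws it out of node 8.
KCL at each unknown node (sum of currents leaving = 0; resistances in Ω):
  Node 0: (V_0 - V_1)/43 + (V_0 - V_3)/10 - 1 = 0
  Node 1: (V_1 - V_0)/43 + (V_1 - V_2)/1300 + (V_1 - V_4)/82 = 0
  Node 2: (V_2 - V_1)/1300 + (V_2 - V_5)/18 = 0
  Node 3: (V_3 - V_0)/10 + (V_3 - V_4)/3.3 + (V_3 - V_6)/62 = 0
  Node 4: (V_4 - V_1)/82 + (V_4 - V_3)/3.3 + (V_4 - V_5)/1.8 + (V_4 - V_7)/120 = 0
  Node 5: (V_5 - V_2)/18 + (V_5 - V_4)/1.8 + (V_5 - 0)/13000 = 0
  Node 6: (V_6 - V_3)/62 + (V_6 - V_7)/36000 = 0
  Node 7: (V_7 - V_4)/120 + (V_7 - V_6)/36000 + (V_7 - 0)/1600 = 0
Collecting terms (coefficients in siemens):
  0.1233·V_0 - 0.02326·V_1 - 0.1·V_3 = 1
  0.03622·V_1 - 0.02326·V_0 - 0.0007692·V_2 - 0.0122·V_4 = 0
  0.05632·V_2 - 0.0007692·V_1 - 0.05556·V_5 = 0
  0.4192·V_3 - 0.1·V_0 - 0.303·V_4 - 0.01613·V_6 = 0
  0.8791·V_4 - 0.0122·V_1 - 0.303·V_3 - 0.5556·V_5 - 0.008333·V_7 = 0
  0.6112·V_5 - 0.05556·V_2 - 0.5556·V_4 = 0
  0.01616·V_6 - 0.01613·V_3 - 0.00002778·V_7 = 0
  0.008986·V_7 - 0.008333·V_4 - 0.00002778·V_6 = 0
Solving these 8 simultaneous equations (Gaussian elimination) gives:
  V_0 = 1531 V, V_1 = 1526 V, V_2 = 1519 V, V_3 = 1522 V
  V_4 = 1519 V, V_5 = 1519 V, V_6 = 1522 V, V_7 = 1413 V
R_eq = V_0 / 1 A = 1531 Ω = 1.531 kΩ

Final answer: 1.531 kΩ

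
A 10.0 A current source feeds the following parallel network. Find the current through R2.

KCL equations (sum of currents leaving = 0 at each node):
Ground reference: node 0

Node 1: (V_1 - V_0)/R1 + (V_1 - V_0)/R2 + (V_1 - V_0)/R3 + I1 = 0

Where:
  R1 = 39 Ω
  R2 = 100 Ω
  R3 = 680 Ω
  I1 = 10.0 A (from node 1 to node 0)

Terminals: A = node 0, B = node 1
All resistors sit directly between nodes 0 and 1, so they are in parallel and share one voltage V; the full source current 10 A splits among them.
1/R_par = 1/39 + 1/100 + 1/680 = 0.03711 S  =>  R_par = 26.95 Ω
V = I × R_par = 10 × 26.95 = 269.5 V
I_R2 = V/R2 = 269.5/100 = 2.695 A

Final answer: 2.695 A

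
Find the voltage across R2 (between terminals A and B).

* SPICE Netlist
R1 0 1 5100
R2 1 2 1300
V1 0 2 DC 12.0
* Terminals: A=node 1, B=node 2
R1 and R2 are in series across V1 (node 0 → node 1 → node 2), and the output A–B is taken across R2, so this is a voltage divider.
Series current: I = V1/(R1 + R2) = 12/(5100 + 1300) = 12/6400 = 0.001875 A
V_R2 = I × R2 = V1 × R2/(R1 + R2) = 12 × 1300/6400 = 2.438 V

Final answer: 2.438 V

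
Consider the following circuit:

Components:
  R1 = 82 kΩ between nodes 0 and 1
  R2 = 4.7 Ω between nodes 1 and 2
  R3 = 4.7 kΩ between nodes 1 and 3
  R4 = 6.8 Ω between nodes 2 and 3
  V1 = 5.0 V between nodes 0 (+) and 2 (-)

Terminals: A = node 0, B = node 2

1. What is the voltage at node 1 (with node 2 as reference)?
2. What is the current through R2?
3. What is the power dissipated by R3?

Nodal analysis, taking node 2 as the 0 V reference.
Source V1 fixes V_0 = 5 V.
KCL at each unknown node (sum of currents leaving = 0; resistances in Ω):
  Node 1: (V_1 - 5)/82000 + (V_1 - 0)/4.7 + (V_1 - V_3)/4700 = 0
  Node 3: (V_3 - V_1)/4700 + (V_3 - 0)/6.8 = 0
Collecting terms (coefficients in siemens):
  0.213·V_1 - 0.0002128·V_3 = 0.00006098
  0.1473·V_3 - 0.0002128·V_1 = 0
Determinant D = (0.213)(0.1473) - (-0.0002128)(-0.0002128) = 0.03137
V_1 = [(0.00006098)(0.1473) - (-0.0002128)(0)]/D = 0.0002863 V
V_3 = [(0.213)(0) - (0.00006098)(-0.0002128)]/D = 0.0000004136 V
Part 1:
  Read off the nodal solution: V_1 = 0.0002863 V
Part 2:
  I_R2 = (V_1 - V_2)/R2 = (0.0002863 - 0)/4.7 = 0.00006091 A
  Magnitude: I_R2 = 0.00006091 A
Part 3:
  I_R3 = (V_1 - V_3)/R3 = (0.0002863 - 0.0000004136)/4700 = 0.00000006082 A
  P_R3 = I_R3² × R3 = (0.00000006082)² × 4700 = 0.00000000001739 W

Final answers:
1. V_1 = 0.0002863 V
2. I_R2 = 6.091e-05 A
3. P_R3 = 1.739e-11 W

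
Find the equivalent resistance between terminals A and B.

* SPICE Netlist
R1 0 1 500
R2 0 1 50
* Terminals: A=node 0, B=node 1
Reduce the network between node 0 (A) and node 1 (B) by series/parallel combination:
  Rp1 = R1 ‖ R2 (parallel, both between nodes 0 and 1) = 1/(1/500 + 1/50) = 45.45 Ω
R_eq = 45.45 Ω

Final answer: 45.45 Ω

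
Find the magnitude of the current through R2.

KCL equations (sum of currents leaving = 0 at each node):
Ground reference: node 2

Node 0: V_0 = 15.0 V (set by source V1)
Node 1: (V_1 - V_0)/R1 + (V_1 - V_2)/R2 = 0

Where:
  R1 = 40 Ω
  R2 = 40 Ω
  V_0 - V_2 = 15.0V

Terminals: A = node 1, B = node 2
Nodal analysis, taking node 2 as the 0 V reference.
Source V1 fixes V_0 = 15 V.
KCL at each unknown node (sum of currents leaving = 0; resistances in Ω):
  Node 1: (V_1 - 15)/40 + (V_1 - 0)/40 = 0
Collecting terms: 0.05 × V_1 = 0.375  =>  V_1 = 7.5 V
I_R2 = (V_1 - V_2)/R2 = (7.5 - 0)/40 = 0.1875 A
|I_R2| = 0.1875 A

Final answer: |I_R2| = 0.1875 A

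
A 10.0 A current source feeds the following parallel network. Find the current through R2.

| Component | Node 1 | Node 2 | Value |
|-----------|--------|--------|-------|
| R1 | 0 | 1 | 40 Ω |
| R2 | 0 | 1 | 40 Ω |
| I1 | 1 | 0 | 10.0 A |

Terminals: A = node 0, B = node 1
All resistors sit directly between nodes 0 and 1, so they are in parallel and share one voltage V; the full source current 10 A splits among them.
1/R_par = 1/40 + 1/40 = 0.05 S  =>  R_par = 20 Ω
V = I × R_par = 10 × 20 = 200 V
I_R2 = V/R2 = 200/40 = 5 A

Final answer: 5 A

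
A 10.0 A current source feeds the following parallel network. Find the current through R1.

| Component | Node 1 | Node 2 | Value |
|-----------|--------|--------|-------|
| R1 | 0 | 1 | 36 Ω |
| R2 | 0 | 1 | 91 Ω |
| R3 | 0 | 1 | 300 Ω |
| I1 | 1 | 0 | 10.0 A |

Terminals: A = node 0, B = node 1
All resistors sit directly between nodes 0 and 1, so they are in parallel and share one voltage V; the full source current 10 A splits among them.
1/R_par = 1/36 + 1/91 + 1/300 = 0.0421 S  =>  R_par = 23.75 Ω
V = I × R_par = 10 × 23.75 = 237.5 V
I_R1 = V/R1 = 237.5/36 = 6.598 A

Final answer: 6.598 A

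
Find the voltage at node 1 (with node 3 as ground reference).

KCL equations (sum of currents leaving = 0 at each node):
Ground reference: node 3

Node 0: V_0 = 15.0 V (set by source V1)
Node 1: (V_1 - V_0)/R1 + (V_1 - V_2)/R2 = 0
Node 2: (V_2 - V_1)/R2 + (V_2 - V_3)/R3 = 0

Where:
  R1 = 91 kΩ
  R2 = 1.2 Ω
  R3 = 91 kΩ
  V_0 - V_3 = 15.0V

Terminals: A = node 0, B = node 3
Nodal analysis, taking node 3 as the 0 V reference.
Source V1 fixes V_0 = 15 V.
KCL at each unknown node (sum of currents leaving = 0; resistances in Ω):
  Node 1: (V_1 - 15)/91000 + (V_1 - V_2)/1.2 = 0
  Node 2: (V_2 - V_1)/1.2 + (V_2 - 0)/91000 = 0
Collecting terms (coefficients in siemens):
  0.8333·V_1 - 0.8333·V_2 = 0.0001648
  0.8333·V_2 - 0.8333·V_1 = 0
Determinant D = (0.8333)(0.8333) - (-0.8333)(-0.8333) = 0.00001832
V_1 = [(0.0001648)(0.8333) - (-0.8333)(0)]/D = 7.5 V
V_2 = [(0.8333)(0) - (0.0001648)(-0.8333)]/D = 7.5 V
The requested potential is V_1 = 7.5 V.

Final answer: V_1 = 7.5 V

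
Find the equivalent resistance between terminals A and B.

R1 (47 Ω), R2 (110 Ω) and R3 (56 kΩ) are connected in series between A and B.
Reduce the network between node 0 (A) and node 3 (B) by series/parallel combination:
  Rs1 = R1 + R2 (series, joined only at node 1) = 47 + 110 = 157 Ω
  Rs2 = R3 + Rs1 (series, joined only at node 2) = 56000 + 157 = 56160 Ω
R_eq = 56.16 kΩ

Final answer: 56.16 kΩ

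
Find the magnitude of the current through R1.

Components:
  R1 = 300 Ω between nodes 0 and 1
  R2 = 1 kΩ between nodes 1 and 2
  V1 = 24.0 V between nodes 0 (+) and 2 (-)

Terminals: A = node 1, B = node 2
Nodal analysis, taking node 2 as the 0 V reference.
Source V1 fixes V_0 = 24 V.
KCL at each unknown node (sum of currents leaving = 0; resistances in Ω):
  Node 1: (V_1 - 24)/300 + (V_1 - 0)/1000 = 0
Collecting terms: 0.004333 × V_1 = 0.08  =>  V_1 = 18.46 V
I_R1 = (V_0 - V_1)/R1 = (24 - 18.46)/300 = 0.01846 A
|I_R1| = 0.01846 A

Final answer: |I_R1| = 0.01846 A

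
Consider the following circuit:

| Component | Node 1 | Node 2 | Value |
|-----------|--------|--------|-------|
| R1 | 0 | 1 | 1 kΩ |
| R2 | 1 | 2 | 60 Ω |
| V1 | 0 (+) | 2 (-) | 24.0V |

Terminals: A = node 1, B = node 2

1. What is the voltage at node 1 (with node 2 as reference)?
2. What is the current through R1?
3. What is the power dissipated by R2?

Nodal analysis, taking node 2 as the 0 V reference.
Source V1 fixes V_0 = 24 V.
KCL at each unknown node (sum of currents leaving = 0; resistances in Ω):
  Node 1: (V_1 - 24)/1000 + (V_1 - 0)/60 = 0
Collecting terms: 0.01767 × V_1 = 0.024  =>  V_1 = 1.358 V
Part 1:
  Read off the nodal solution: V_1 = 1.358 V
Part 2:
  I_R1 = (V_0 - V_1)/R1 = (24 - 1.358)/1000 = 0.02264 A
  Magnitude: I_R1 = 0.02264 A
Part 3:
  I_R2 = (V_1 - V_2)/R2 = (1.358 - 0)/60 = 0.02264 A
  P_R2 = I_R2² × R2 = (0.02264)² × 60 = 0.03076 W

Final answers:
1. V_1 = 1.358 V
2. I_R1 = 0.02264 A
3. P_R2 = 0.03076 W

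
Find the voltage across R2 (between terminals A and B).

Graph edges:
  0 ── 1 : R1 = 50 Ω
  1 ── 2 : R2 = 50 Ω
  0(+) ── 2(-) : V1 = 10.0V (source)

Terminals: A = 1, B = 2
R1 and R2 are in series across V1 (node 0 → node 1 → node 2), and the output A–B is taken across R2, so this is a voltage divider.
Series current: I = V1/(R1 + R2) = 10/(50 + 50) = 10/100 = 0.1 A
V_R2 = I × R2 = V1 × R2/(R1 + R2) = 10 × 50/100 = 5 V

Final answer: 5 V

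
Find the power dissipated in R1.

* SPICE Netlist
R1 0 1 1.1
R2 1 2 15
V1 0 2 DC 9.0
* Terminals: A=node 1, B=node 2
Nodal analysis, taking node 2 as the 0 V reference.
Source V1 fixes V_0 = 9 V.
KCL at each unknown node (sum of currents leaving = 0; resistances in Ω):
  Node 1: (V_1 - 9)/1.1 + (V_1 - 0)/15 = 0
Collecting terms: 0.9758 × V_1 = 8.182  =>  V_1 = 8.385 V
I_R1 = (V_0 - V_1)/R1 = (9 - 8.385)/1.1 = 0.559 A
P_R1 = I_R1² × R1 = (0.559)² × 1.1 = 0.3437 W

Final answer: 0.3437 W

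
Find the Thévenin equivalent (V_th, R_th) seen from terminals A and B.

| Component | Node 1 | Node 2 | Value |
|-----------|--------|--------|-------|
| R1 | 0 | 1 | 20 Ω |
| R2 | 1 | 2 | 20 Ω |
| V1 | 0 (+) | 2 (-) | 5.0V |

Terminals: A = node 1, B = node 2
Step 1 — V_th is the open-circuit voltage V_A - V_B (nothing connected across the terminals).
Nodal analysis, taking node 2 as the 0 V reference.
Source V1 fixes V_0 = 5 V.
KCL at each unknown node (sum of currents leaving = 0; resistances in Ω):
  Node 1: (V_1 - 5)/20 + (V_1 - 0)/20 = 0
Collecting terms: 0.1 × V_1 = 0.25  =>  V_1 = 2.5 V
V_th = V_1 - V_2 = 2.5 - 0 = 2.5 V
Step 2 — R_th: zero the source — replace V1 by a short circuit (node 2 merges into node 0) — and find the resistance seen between A (node 1) and B (node 0).
Reduce the network between node 1 (A) and node 0 (B) by series/parallel combination:
  Rp1 = R1 ‖ R2 (parallel, both between nodes 0 and 1) = 1/(1/20 + 1/20) = 10 Ω
R_th = 10 Ω

Final answer: V_th = 2.5 V, R_th = 10 Ω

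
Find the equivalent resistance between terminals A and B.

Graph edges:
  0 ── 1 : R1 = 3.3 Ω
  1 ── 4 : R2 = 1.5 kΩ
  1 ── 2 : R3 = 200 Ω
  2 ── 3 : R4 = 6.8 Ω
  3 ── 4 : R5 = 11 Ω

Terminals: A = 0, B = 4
Reduce the network between node 0 (A) and node 4 (B) by series/parallel combination:
  Rs1 = R3 + R4 (series, joined only at node 2) = 200 + 6.8 = 206.8 Ω
  Rs2 = R5 + Rs1 (series, joined only at node 3) = 11 + 206.8 = 217.8 Ω
  Rp1 = R2 ‖ Rs2 (parallel, both between nodes 1 and 4) = 1/(1/1500 + 1/217.8) = 190.2 Ω
  Rs3 = R1 + Rp1 (series, joined only at node 1) = 3.3 + 190.2 = 193.5 Ω
R_eq = 193.5 Ω

Final answer: 193.5 Ω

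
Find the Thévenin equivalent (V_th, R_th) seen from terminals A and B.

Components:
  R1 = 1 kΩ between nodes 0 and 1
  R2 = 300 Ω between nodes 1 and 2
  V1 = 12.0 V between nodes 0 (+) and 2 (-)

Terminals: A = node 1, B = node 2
Step 1 — V_th is the open-circuit voltage V_A - V_B (nothing connected across the terminals).
Nodal analysis, taking node 2 as the 0 V reference.
Source V1 fixes V_0 = 12 V.
KCL at each unknown node (sum of currents leaving = 0; resistances in Ω):
  Node 1: (V_1 - 12)/1000 + (V_1 - 0)/300 = 0
Collecting terms: 0.004333 × V_1 = 0.012  =>  V_1 = 2.769 V
V_th = V_1 - V_2 = 2.769 - 0 = 2.769 V
Step 2 — R_th: zero the source — replace V1 by a short circuit (node 2 merges into node 0) — and find the resistance seen between A (node 1) and B (node 0).
Reduce the network between node 1 (A) and node 0 (B) by series/parallel combination:
  Rp1 = R1 ‖ R2 (parallel, both between nodes 0 and 1) = 1/(1/1000 + 1/300) = 230.8 Ω
R_th = 230.8 Ω

Final answer: V_th = 2.769 V, R_th = 230.8 Ω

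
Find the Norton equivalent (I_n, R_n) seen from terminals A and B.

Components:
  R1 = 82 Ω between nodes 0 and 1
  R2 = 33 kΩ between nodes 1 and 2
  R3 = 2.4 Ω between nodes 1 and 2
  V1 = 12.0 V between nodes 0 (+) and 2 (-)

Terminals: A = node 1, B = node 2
Find the Thévenin equivalent first; then I_n = V_th/R_th and R_n = R_th.
Step 1 — V_th is the open-circuit voltage V_A - V_B (nothing connected across the terminals).
Nodal analysis, taking node 2 as the 0 V reference.
Source V1 fixes V_0 = 12 V.
KCL at each unknown node (sum of currents leaving = 0; resistances in Ω):
  Node 1: (V_1 - 12)/82 + (V_1 - 0)/33000 + (V_1 - 0)/2.4 = 0
Collecting terms: 0.4289 × V_1 = 0.1463  =>  V_1 = 0.3412 V
V_th = V_1 - V_2 = 0.3412 - 0 = 0.3412 V
Step 2 — R_th: zero the source — replace V1 by a short circuit (node 2 merges into node 0) — and find the resistance seen between A (node 1) and B (node 0).
Reduce the network between node 1 (A) and node 0 (B) by series/parallel combination:
  Rp1 = R1 ‖ R2 ‖ R3 (parallel, all between nodes 0 and 1) = 1/(1/82 + 1/33000 + 1/2.4) = 2.332 Ω
R_th = 2.332 Ω
I_n = V_th/R_th = 0.3412/2.332 = 0.1463 A, and R_n = R_th = 2.332 Ω

Final answer: I_n = 0.1463 A, R_n = 2.332 Ω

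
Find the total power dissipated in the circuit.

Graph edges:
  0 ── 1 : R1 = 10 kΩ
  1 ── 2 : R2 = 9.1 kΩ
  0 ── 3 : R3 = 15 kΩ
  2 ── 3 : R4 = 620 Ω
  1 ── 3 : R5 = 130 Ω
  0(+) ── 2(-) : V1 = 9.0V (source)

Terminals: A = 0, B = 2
Nodal analysis, taking node 2 as the 0 V reference.
Source V1 fixes V_0 = 9 V.
KCL at each unknown node (sum of currents leaving = 0; resistances in Ω):
  Node 1: (V_1 - 9)/10000 + (V_1 - 0)/9100 + (V_1 - V_3)/130 = 0
  Node 3: (V_3 - 9)/15000 + (V_3 - 0)/620 + (V_3 - V_1)/130 = 0
Collecting terms (coefficients in siemens):
  0.007902·V_1 - 0.007692·V_3 = 0.0009
  0.009372·V_3 - 0.007692·V_1 = 0.0006
Determinant D = (0.007902)(0.009372) - (-0.007692)(-0.007692) = 0.00001489
V_1 = [(0.0009)(0.009372) - (-0.007692)(0.0006)]/D = 0.8766 V
V_3 = [(0.007902)(0.0006) - (0.0009)(-0.007692)]/D = 0.7835 V
Power in each resistor, P = (ΔV)²/R:
  P_R1 = (9 - 0.8766)²/10000 = 0.006599 W
  P_R2 = (0.8766 - 0)²/9100 = 0.00008445 W
  P_R3 = (9 - 0.7835)²/15000 = 0.004501 W
  P_R4 = (0 - 0.7835)²/620 = 0.0009902 W
  P_R5 = (0.8766 - 0.7835)²/130 = 0.00006665 W
P_total = P_R1 + P_R2 + P_R3 + P_R4 + P_R5 = 0.01224 W

Final answer: 0.01224 W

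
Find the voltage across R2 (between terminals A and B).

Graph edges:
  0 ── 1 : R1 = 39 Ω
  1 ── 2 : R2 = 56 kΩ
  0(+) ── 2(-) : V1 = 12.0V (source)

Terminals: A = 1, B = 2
R1 and R2 are in series across V1 (node 0 → node 1 → node 2), and the output A–B is taken across R2, so this is a voltage divider.
Series current: I = V1/(R1 + R2) = 12/(39 + 56000) = 12/56040 = 0.0002141 A
V_R2 = I × R2 = V1 × R2/(R1 + R2) = 12 × 56000/56040 = 11.99 V

Final answer: 11.99 V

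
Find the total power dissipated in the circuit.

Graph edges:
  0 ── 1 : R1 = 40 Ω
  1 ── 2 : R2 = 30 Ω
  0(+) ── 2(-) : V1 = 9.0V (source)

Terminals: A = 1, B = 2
Nodal analysis, taking node 2 as the 0 V reference.
Source V1 fixes V_0 = 9 V.
KCL at each unknown node (sum of currents leaving = 0; resistances in Ω):
  Node 1: (V_1 - 9)/40 + (V_1 - 0)/30 = 0
Collecting terms: 0.05833 × V_1 = 0.225  =>  V_1 = 3.857 V
Power in each resistor, P = (ΔV)²/R:
  P_R1 = (9 - 3.857)²/40 = 0.6612 W
  P_R2 = (3.857 - 0)²/30 = 0.4959 W
P_total = P_R1 + P_R2 = 1.157 W

Final answer: 1.157 W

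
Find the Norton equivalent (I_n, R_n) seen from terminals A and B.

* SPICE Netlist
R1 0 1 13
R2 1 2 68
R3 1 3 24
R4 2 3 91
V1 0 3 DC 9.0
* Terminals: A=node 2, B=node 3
Find the Thévenin equivalent first; then I_n = V_th/R_th and R_n = R_th.
Step 1 — V_th is the open-circuit voltage V_A - V_B (nothing connected across the terminals).
Nodal analysis, taking node 3 as the 0 V reference.
Source V1 fixes V_0 = 9 V.
KCL at each unknown node (sum of currents leaving = 0; resistances in Ω):
  Node 1: (V_1 - 9)/13 + (V_1 - V_2)/68 + (V_1 - 0)/24 = 0
  Node 2: (V_2 - V_1)/68 + (V_2 - 0)/91 = 0
Collecting terms (coefficients in siemens):
  0.1333·V_1 - 0.01471·V_2 = 0.6923
  0.02569·V_2 - 0.01471·V_1 = 0
Determinant D = (0.1333)(0.02569) - (-0.01471)(-0.01471) = 0.003209
V_1 = [(0.6923)(0.02569) - (-0.01471)(0)]/D = 5.544 V
V_2 = [(0.1333)(0) - (0.6923)(-0.01471)]/D = 3.173 V
V_th = V_2 - V_3 = 3.173 - 0 = 3.173 V
Step 2 — R_th: zero the source — replace V1 by a short circuit (node 3 merges into node 0) — and find the resistance seen between A (node 2) and B (node 0).
Reduce the network between node 2 (A) and node 0 (B) by series/parallel combination:
  Rp1 = R1 ‖ R3 (parallel, both between nodes 0 and 1) = 1/(1/13 + 1/24) = 8.432 Ω
  Rs1 = R2 + Rp1 (series, joined only at node 1) = 68 + 8.432 = 76.43 Ω
  Rp2 = R4 ‖ Rs1 (parallel, both between nodes 0 and 2) = 1/(1/91 + 1/76.43) = 41.54 Ω
R_th = 41.54 Ω
I_n = V_th/R_th = 3.173/41.54 = 0.07638 A, and R_n = R_th = 41.54 Ω

Final answer: I_n = 0.07638 A, R_n = 41.54 Ω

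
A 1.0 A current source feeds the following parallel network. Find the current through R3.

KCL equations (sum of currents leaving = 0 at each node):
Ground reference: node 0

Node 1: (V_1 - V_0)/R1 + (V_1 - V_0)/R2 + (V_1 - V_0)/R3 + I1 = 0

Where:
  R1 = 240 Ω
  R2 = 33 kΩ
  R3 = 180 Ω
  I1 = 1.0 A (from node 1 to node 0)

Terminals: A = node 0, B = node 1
All resistors sit directly between nodes 0 and 1, so they are in parallel and share one voltage V; the full source current 1 A splits among them.
1/R_par = 1/240 + 1/33000 + 1/180 = 0.009753 S  =>  R_par = 102.5 Ω
V = I × R_par = 1 × 102.5 = 102.5 V
I_R3 = V/R3 = 102.5/180 = 0.5697 A

Final answer: 0.5697 A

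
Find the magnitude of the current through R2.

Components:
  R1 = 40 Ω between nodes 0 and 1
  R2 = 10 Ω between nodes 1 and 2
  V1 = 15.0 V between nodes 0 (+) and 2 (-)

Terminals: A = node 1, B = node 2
Nodal analysis, taking node 2 as the 0 V reference.
Source V1 fixes V_0 = 15 V.
KCL at each unknown node (sum of currents leaving = 0; resistances in Ω):
  Node 1: (V_1 - 15)/40 + (V_1 - 0)/10 = 0
Collecting terms: 0.125 × V_1 = 0.375  =>  V_1 = 3 V
I_R2 = (V_1 - V_2)/R2 = (3 - 0)/10 = 0.3 A
|I_R2| = 0.3 A

Final answer: |I_R2| = 0.3 A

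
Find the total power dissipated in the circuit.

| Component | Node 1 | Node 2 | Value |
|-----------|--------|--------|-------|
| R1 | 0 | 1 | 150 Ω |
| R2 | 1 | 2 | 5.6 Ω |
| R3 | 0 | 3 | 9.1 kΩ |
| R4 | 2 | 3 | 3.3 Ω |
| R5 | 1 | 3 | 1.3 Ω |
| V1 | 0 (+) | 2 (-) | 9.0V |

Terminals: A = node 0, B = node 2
Nodal analysis, taking node 2 as the 0 V reference.
Source V1 fixes V_0 = 9 V.
KCL at each unknown node (sum of currents leaving = 0; resistances in Ω):
  Node 1: (V_1 - 9)/150 + (V_1 - 0)/5.6 + (V_1 - V_3)/1.3 = 0
  Node 3: (V_3 - 9)/9100 + (V_3 - 0)/3.3 + (V_3 - V_1)/1.3 = 0
Collecting terms (coefficients in siemens):
  0.9545·V_1 - 0.7692·V_3 = 0.06
  1.072·V_3 - 0.7692·V_1 = 0.000989
Determinant D = (0.9545)(1.072) - (-0.7692)(-0.7692) = 0.4318
V_1 = [(0.06)(1.072) - (-0.7692)(0.000989)]/D = 0.1508 V
V_3 = [(0.9545)(0.000989) - (0.06)(-0.7692)]/D = 0.1091 V
Power in each resistor, P = (ΔV)²/R:
  P_R1 = (9 - 0.1508)²/150 = 0.5221 W
  P_R2 = (0.1508 - 0)²/5.6 = 0.004059 W
  P_R3 = (9 - 0.1091)²/9100 = 0.008687 W
  P_R4 = (0 - 0.1091)²/3.3 = 0.003605 W
  P_R5 = (0.1508 - 0.1091)²/1.3 = 0.001337 W
P_total = P_R1 + P_R2 + P_R3 + P_R4 + P_R5 = 0.5397 W

Final answer: 0.5397 W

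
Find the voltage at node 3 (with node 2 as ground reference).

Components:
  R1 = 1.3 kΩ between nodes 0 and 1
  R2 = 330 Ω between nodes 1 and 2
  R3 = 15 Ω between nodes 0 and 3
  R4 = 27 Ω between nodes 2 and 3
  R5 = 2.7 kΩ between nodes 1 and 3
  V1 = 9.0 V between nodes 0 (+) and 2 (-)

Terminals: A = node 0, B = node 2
Nodal analysis, taking node 2 as the 0 V reference.
Source V1 fixes V_0 = 9 V.
KCL at each unknown node (sum of currents leaving = 0; resistances in Ω):
  Node 1: (V_1 - 9)/1300 + (V_1 - 0)/330 + (V_1 - V_3)/2700 = 0
  Node 3: (V_3 - 9)/15 + (V_3 - 0)/27 + (V_3 - V_1)/2700 = 0
Collecting terms (coefficients in siemens):
  0.00417·V_1 - 0.0003704·V_3 = 0.006923
  0.1041·V_3 - 0.0003704·V_1 = 0.6
Determinant D = (0.00417)(0.1041) - (-0.0003704)(-0.0003704) = 0.0004338
V_1 = [(0.006923)(0.1041) - (-0.0003704)(0.6)]/D = 2.173 V
V_3 = [(0.00417)(0.6) - (0.006923)(-0.0003704)]/D = 5.773 V
The requested potential is V_3 = 5.773 V.

Final answer: V_3 = 5.773 V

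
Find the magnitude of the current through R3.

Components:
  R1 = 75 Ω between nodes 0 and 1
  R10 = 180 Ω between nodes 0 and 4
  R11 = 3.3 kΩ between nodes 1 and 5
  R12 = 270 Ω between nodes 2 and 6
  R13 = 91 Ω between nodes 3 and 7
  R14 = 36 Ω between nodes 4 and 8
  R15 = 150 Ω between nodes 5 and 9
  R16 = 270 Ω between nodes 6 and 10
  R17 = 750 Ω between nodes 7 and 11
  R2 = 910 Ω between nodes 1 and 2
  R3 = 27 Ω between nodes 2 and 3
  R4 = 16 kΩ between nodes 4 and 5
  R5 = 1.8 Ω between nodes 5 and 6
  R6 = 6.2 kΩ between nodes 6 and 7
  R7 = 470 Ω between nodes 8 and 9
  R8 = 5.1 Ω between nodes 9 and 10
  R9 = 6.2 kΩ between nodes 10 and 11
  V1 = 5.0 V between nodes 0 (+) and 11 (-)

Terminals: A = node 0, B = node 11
Nodal analysis, taking node 11 as the 0 V reference.
Source V1 fixes V_0 = 5 V.
KCL at each unknown node (sum of currents leaving = 0; resistances in Ω):
  Node 1: (V_1 - 5)/75 + (V_1 - V_2)/910 + (V_1 - V_5)/3300 = 0
  Node 2: (V_2 - V_1)/910 + (V_2 - V_3)/27 + (V_2 - V_6)/270 = 0
  Node 3: (V_3 - V_2)/27 + (V_3 - V_7)/91 = 0
  Node 4: (V_4 - V_5)/16000 + (V_4 - 5)/180 + (V_4 - V_8)/36 = 0
  Node 5: (V_5 - V_4)/16000 + (V_5 - V_6)/1.8 + (V_5 - V_1)/3300 + (V_5 - V_9)/150 = 0
  Node 6: (V_6 - V_5)/1.8 + (V_6 - V_7)/6200 + (V_6 - V_2)/270 + (V_6 - V_10)/270 = 0
  Node 7: (V_7 - V_6)/6200 + (V_7 - V_3)/91 + (V_7 - 0)/750 = 0
  Node 8: (V_8 - V_9)/470 + (V_8 - V_4)/36 = 0
  Node 9: (V_9 - V_8)/470 + (V_9 - V_10)/5.1 + (V_9 - V_5)/150 = 0
  Node 10: (V_10 - V_9)/5.1 + (V_10 - 0)/6200 + (V_10 - V_6)/270 = 0
Collecting terms (coefficients in siemens):
  0.01474·V_1 - 0.001099·V_2 - 0.000303·V_5 = 0.06667
  0.04184·V_2 - 0.001099·V_1 - 0.03704·V_3 - 0.003704·V_6 = 0
  0.04803·V_3 - 0.03704·V_2 - 0.01099·V_7 = 0
  0.0334·V_4 - 0.0000625·V_5 - 0.02778·V_8 = 0.02778
  0.5626·V_5 - 0.000303·V_1 - 0.0000625·V_4 - 0.5556·V_6 - 0.006667·V_9 = 0
  0.5631·V_6 - 0.003704·V_2 - 0.5556·V_5 - 0.0001613·V_7 - 0.003704·V_10 = 0
  0.01248·V_7 - 0.01099·V_3 - 0.0001613·V_6 = 0
  0.02991·V_8 - 0.02778·V_4 - 0.002128·V_9 = 0
  0.2049·V_9 - 0.006667·V_5 - 0.002128·V_8 - 0.1961·V_10 = 0
  0.1999·V_10 - 0.003704·V_6 - 0.1961·V_9 = 0
Solving these 10 simultaneous equations (Gaussian elimination) gives:
  V_1 = 4.831 V, V_2 = 3.127 V, V_3 = 3.033 V, V_4 = 4.647 V
  V_5 = 3.564 V, V_6 = 3.562 V, V_7 = 2.716 V, V_8 = 4.579 V
  V_9 = 3.69 V, V_10 = 3.685 V
I_R3 = (V_2 - V_3)/R3 = (3.127 - 3.033)/27 = 0.003484 A
|I_R3| = 0.003484 A

Final answer: |I_R3| = 0.003484 A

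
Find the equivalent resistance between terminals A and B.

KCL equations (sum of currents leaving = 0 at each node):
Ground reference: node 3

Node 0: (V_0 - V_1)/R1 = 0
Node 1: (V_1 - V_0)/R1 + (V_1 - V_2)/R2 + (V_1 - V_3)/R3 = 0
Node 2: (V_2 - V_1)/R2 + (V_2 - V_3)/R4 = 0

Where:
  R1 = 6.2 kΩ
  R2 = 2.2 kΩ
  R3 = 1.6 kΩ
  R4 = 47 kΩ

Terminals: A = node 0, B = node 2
Reduce the network between node 0 (A) and node 2 (B) by series/parallel combination:
  Rs1 = R3 + R4 (series, joined only at node 3) = 1600 + 47000 = 48600 Ω
  Rp1 = R2 ‖ Rs1 (parallel, both between nodes 1 and 2) = 1/(1/2200 + 1/48600) = 2105 Ω
  Rs2 = R1 + Rp1 (series, joined only at node 1) = 6200 + 2105 = 8305 Ω
R_eq = 8.305 kΩ

Final answer: 8.305 kΩ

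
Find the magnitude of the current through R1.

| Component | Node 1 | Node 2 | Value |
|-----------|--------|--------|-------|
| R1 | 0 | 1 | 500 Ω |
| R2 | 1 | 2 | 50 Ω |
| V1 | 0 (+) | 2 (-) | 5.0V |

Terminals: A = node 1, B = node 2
Nodal analysis, taking node 2 as the 0 V reference.
Source V1 fixes V_0 = 5 V.
KCL at each unknown node (sum of currents leaving = 0; resistances in Ω):
  Node 1: (V_1 - 5)/500 + (V_1 - 0)/50 = 0
Collecting terms: 0.022 × V_1 = 0.01  =>  V_1 = 0.4545 V
I_R1 = (V_0 - V_1)/R1 = (5 - 0.4545)/500 = 0.009091 A
|I_R1| = 0.009091 A

Final answer: |I_R1| = 0.009091 A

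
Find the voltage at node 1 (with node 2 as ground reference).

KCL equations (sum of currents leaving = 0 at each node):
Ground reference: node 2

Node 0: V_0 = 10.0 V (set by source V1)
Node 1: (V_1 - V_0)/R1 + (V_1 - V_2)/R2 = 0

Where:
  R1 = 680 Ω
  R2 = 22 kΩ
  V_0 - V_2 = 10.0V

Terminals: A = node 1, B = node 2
Nodal analysis, taking node 2 as the 0 V reference.
Source V1 fixes V_0 = 10 V.
KCL at each unknown node (sum of currents leaving = 0; resistances in Ω):
  Node 1: (V_1 - 10)/680 + (V_1 - 0)/22000 = 0
Collecting terms: 0.001516 × V_1 = 0.01471  =>  V_1 = 9.7 V
The requested potential is V_1 = 9.7 V.

Final answer: V_1 = 9.7 V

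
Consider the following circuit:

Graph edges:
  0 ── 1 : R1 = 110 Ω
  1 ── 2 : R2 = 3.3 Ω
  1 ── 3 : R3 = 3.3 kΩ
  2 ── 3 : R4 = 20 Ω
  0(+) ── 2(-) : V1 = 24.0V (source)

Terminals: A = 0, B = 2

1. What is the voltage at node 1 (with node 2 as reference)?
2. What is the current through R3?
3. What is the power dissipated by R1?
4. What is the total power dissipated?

Nodal analysis, taking node 2 as the 0 V reference.
Source V1 fixes V_0 = 24 V.
KCL at each unknown node (sum of currents leaving = 0; resistances in Ω):
  Node 1: (V_1 - 24)/110 + (V_1 - 0)/3.3 + (V_1 - V_3)/3300 = 0
  Node 3: (V_3 - V_1)/3300 + (V_3 - 0)/20 = 0
Collecting terms (coefficients in siemens):
  0.3124·V_1 - 0.000303·V_3 = 0.2182
  0.0503·V_3 - 0.000303·V_1 = 0
Determinant D = (0.3124)(0.0503) - (-0.000303)(-0.000303) = 0.01572
V_1 = [(0.2182)(0.0503) - (-0.000303)(0)]/D = 0.6984 V
V_3 = [(0.3124)(0) - (0.2182)(-0.000303)]/D = 0.004207 V
Part 1:
  Read off the nodal solution: V_1 = 0.6984 V
Part 2:
  I_R3 = (V_1 - V_3)/R3 = (0.6984 - 0.004207)/3300 = 0.0002103 A
  Magnitude: I_R3 = 0.0002103 A
Part 3:
  I_R1 = (V_0 - V_1)/R1 = (24 - 0.6984)/110 = 0.2118 A
  P_R1 = I_R1² × R1 = (0.2118)² × 110 = 4.936 W
Part 4:
  Power in each resistor, P = (ΔV)²/R:
    P_R1 = (24 - 0.6984)²/110 = 4.936 W
    P_R2 = (0.6984 - 0)²/3.3 = 0.1478 W
    P_R3 = (0.6984 - 0.004207)²/3300 = 0.000146 W
    P_R4 = (0 - 0.004207)²/20 = 0.0000008849 W
  P_total = P_R1 + P_R2 + P_R3 + P_R4 = 5.084 W

Final answers:
1. V_1 = 0.6984 V
2. I_R3 = 0.0002103 A
3. P_R1 = 4.936 W
4. P_total = 5.084 W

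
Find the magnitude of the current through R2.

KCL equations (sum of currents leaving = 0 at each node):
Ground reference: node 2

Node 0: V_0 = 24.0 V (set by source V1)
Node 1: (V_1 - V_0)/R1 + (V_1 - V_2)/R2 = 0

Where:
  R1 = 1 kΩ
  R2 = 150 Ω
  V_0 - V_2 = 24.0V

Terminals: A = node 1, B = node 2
Nodal analysis, taking node 2 as the 0 V reference.
Source V1 fixes V_0 = 24 V.
KCL at each unknown node (sum of currents leaving = 0; resistances in Ω):
  Node 1: (V_1 - 24)/1000 + (V_1 - 0)/150 = 0
Collecting terms: 0.007667 × V_1 = 0.024  =>  V_1 = 3.13 V
I_R2 = (V_1 - V_2)/R2 = (3.13 - 0)/150 = 0.02087 A
|I_R2| = 0.02087 A

Final answer: |I_R2| = 0.02087 A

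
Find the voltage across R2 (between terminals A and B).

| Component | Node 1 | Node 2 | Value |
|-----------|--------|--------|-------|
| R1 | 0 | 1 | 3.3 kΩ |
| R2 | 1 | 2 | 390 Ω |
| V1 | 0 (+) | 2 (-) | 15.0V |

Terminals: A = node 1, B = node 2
R1 and R2 are in series across V1 (node 0 → node 1 → node 2), and the output A–B is taken across R2, so this is a voltage divider.
Series current: I = V1/(R1 + R2) = 15/(3300 + 390) = 15/3690 = 0.004065 A
V_R2 = I × R2 = V1 × R2/(R1 + R2) = 15 × 390/3690 = 1.585 V

Final answer: 1.585 V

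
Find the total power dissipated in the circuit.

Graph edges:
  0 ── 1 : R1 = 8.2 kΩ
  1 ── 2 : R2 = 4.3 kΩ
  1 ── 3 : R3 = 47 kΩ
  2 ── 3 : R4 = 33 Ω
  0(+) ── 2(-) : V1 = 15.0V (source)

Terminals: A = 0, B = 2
Nodal analysis, taking node 2 as the 0 V reference.
Source V1 fixes V_0 = 15 V.
KCL at each unknown node (sum of currents leaving = 0; resistances in Ω):
  Node 1: (V_1 - 15)/8200 + (V_1 - 0)/4300 + (V_1 - V_3)/47000 = 0
  Node 3: (V_3 - V_1)/47000 + (V_3 - 0)/33 = 0
Collecting terms (coefficients in siemens):
  0.0003758·V_1 - 0.00002128·V_3 = 0.001829
  0.03032·V_3 - 0.00002128·V_1 = 0
Determinant D = (0.0003758)(0.03032) - (-0.00002128)(-0.00002128) = 0.00001139
V_1 = [(0.001829)(0.03032) - (-0.00002128)(0)]/D = 4.868 V
V_3 = [(0.0003758)(0) - (0.001829)(-0.00002128)]/D = 0.003416 V
Power in each resistor, P = (ΔV)²/R:
  P_R1 = (15 - 4.868)²/8200 = 0.01252 W
  P_R2 = (4.868 - 0)²/4300 = 0.005511 W
  P_R3 = (4.868 - 0.003416)²/47000 = 0.0005035 W
  P_R4 = (0 - 0.003416)²/33 = 0.0000003535 W
P_total = P_R1 + P_R2 + P_R3 + P_R4 = 0.01853 W

Final answer: 0.01853 W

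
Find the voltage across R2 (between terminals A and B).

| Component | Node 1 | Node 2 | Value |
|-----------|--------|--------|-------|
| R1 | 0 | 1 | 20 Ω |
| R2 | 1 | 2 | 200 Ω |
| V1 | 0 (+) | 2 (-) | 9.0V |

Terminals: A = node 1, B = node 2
R1 and R2 are in series across V1 (node 0 → node 1 → node 2), and the output A–B is taken across R2, so this is a voltage divider.
Series current: I = V1/(R1 + R2) = 9/(20 + 200) = 9/220 = 0.04091 A
V_R2 = I × R2 = V1 × R2/(R1 + R2) = 9 × 200/220 = 8.182 V

Final answer: 8.182 V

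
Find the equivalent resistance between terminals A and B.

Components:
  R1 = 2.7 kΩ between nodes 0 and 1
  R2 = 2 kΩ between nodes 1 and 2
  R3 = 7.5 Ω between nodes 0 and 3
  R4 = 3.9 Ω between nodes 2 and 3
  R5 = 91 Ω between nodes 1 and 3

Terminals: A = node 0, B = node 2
The network is not a plain series/parallel combination. Inject a 1 A test current into terminal A (node 0) and return it from terminal B (node 2); then R_eq = V_A / (1 A).
Nodal analysis, taking node 2 as the 0 V reference.
Current source I_test pushes 1 A into node 0 and draws it out of node 2.
KCL at each unknown node (sum of currents leaving = 0; resistances in Ω):
  Node 0: (V_0 - V_1)/2700 + (V_0 - V_3)/7.5 - 1 = 0
  Node 1: (V_1 - V_0)/2700 + (V_1 - 0)/2000 + (V_1 - V_3)/91 = 0
  Node 3: (V_3 - V_0)/7.5 + (V_3 - V_1)/91 + (V_3 - 0)/3.9 = 0
Collecting terms (coefficients in siemens):
  0.1337·V_0 - 0.0003704·V_1 - 0.1333·V_3 = 1
  0.01186·V_1 - 0.0003704·V_0 - 0.01099·V_3 = 0
  0.4007·V_3 - 0.1333·V_0 - 0.01099·V_1 = 0
Solving these 3 simultaneous equations (Gaussian elimination) gives:
  V_0 = 11.37 V, V_1 = 3.962 V, V_3 = 3.892 V
R_eq = V_0 / 1 A = 11.37 Ω

Final answer: 11.37 Ω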